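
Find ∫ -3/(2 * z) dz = -3*log(z)/2 + C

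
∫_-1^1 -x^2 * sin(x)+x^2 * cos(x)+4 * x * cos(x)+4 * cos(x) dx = 4*cos(1) + 6*sin(1)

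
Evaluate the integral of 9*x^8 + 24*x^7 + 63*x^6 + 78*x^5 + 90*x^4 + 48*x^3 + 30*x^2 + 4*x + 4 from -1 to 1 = 84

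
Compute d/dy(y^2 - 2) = 2*y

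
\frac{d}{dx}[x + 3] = 1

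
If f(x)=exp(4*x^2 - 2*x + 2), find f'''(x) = 512*x^3*exp(4*x^2 - 2*x + 2) - 384*x^2*exp(4*x^2 - 2*x + 2) + 288*x*exp(4*x^2 - 2*x + 2) - 56*exp(4*x^2 - 2*x + 2)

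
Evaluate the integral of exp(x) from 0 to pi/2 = -1 + exp(pi/2)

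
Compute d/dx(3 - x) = -1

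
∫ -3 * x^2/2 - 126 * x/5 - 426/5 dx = -x^3/2 - 63*x^2/5 - 426*x/5 + C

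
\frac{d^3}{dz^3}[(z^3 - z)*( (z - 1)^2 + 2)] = 60*z^2 - 48*z + 12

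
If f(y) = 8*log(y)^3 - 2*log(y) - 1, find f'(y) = (24*log(y)^2 - 2)/y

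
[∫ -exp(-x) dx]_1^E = -exp(-1) + exp(-E)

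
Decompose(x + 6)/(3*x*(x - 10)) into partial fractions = 8/(15*(x - 10)) - 1/(5*x)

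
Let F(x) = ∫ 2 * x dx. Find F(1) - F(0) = 1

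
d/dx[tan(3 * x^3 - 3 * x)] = 9*x^2*tan(3*x^3 - 3*x)^2 + 9*x^2 - 3*tan(3*x^3 - 3*x)^2 - 3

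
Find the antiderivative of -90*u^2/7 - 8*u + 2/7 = -30*u^3/7 - 4*u^2 + 2*u/7 + C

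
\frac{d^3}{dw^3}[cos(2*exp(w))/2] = (4*exp(2*w)*sin(2*exp(w)) - 6*exp(w)*cos(2*exp(w)) - sin(2*exp(w)))*exp(w)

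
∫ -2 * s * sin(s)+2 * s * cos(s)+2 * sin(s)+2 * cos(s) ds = 2*sqrt(2)*s*sin(s + pi/4) + C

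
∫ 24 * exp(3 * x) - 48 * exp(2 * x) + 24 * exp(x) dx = 8*(exp(x) - 1)^3 + C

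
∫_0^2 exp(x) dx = -1 + exp(2)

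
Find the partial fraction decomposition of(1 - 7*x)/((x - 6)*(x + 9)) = -64/(15*(x + 9)) - 41/(15*(x - 6))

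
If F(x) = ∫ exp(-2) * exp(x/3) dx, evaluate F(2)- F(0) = -3*exp(-2) + 3*exp(-4/3)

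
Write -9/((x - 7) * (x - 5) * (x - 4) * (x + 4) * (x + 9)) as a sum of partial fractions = -9/(14560*(x + 9)) + 1/(440*(x + 4)) - 3/(104*(x - 4)) + 1/(28*(x - 5)) - 3/(352*(x - 7))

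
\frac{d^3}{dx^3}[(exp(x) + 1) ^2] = 8*exp(2*x) + 2*exp(x)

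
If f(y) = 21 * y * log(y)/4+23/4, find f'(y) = 21*log(y)/4 + 21/4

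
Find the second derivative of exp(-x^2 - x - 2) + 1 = (4*x^2 + 4*x - 1)*exp(-x^2 - x - 2)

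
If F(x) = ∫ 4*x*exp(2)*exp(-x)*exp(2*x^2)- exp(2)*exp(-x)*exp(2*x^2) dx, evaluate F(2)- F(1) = -exp(3) + exp(8)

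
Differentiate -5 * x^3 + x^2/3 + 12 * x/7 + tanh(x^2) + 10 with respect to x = -15*x^2 - 2*x*tanh(x^2)^2 + 8*x/3 + 12/7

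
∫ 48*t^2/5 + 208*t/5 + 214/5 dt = 16*t^3/5 + 104*t^2/5 + 214*t/5 + C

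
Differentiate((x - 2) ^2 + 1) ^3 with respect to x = 6*x^5 - 60*x^4 + 252*x^3 - 552*x^2 + 630*x - 300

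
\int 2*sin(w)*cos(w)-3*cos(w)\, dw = (sin(w) - 3)*sin(w) + C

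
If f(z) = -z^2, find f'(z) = -2*z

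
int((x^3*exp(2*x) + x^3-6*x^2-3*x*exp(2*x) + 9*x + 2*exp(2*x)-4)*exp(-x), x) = 2*(x - 1)^3*sinh(x) + C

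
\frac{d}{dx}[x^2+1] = 2*x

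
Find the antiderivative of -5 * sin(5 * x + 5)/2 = cos(5*x + 5)/2 + C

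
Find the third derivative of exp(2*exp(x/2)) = exp(x/2 + 2*exp(x/2))/4 + 3*exp(x + 2*exp(x/2))/2 + exp(3*x/2 + 2*exp(x/2))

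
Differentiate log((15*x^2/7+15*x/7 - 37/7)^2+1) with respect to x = (900*x^3 + 1350*x^2 - 1770*x - 1110)/(225*x^4 + 450*x^3 - 885*x^2 - 1110*x + 1418)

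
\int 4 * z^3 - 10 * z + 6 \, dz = z^4 - 5*z^2 + 6*z + C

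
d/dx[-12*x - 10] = -12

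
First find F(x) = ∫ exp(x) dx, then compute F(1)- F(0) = -1 + E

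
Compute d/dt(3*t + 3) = 3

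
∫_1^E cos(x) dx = -sin(1) + sin(E)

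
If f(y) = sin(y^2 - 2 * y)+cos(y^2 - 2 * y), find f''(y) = -4*sqrt(2)*y^2*sin(y^2 - 2*y + pi/4) + 8*sqrt(2)*y*cos(-y^2 + 2*y + pi/4) - 6*sin(y*(y - 2)) - 2*cos(y*(y - 2))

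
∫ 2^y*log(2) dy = 2^y + C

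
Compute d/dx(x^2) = 2*x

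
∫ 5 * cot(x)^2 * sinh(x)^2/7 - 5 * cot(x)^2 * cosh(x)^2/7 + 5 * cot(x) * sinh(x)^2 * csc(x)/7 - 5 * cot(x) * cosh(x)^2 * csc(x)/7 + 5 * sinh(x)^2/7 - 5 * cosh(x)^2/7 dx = 5*cot(x)/7 + 5*csc(x)/7 + C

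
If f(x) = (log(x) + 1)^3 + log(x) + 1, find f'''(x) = (6*log(x)^2 - 6*log(x) - 4)/x^3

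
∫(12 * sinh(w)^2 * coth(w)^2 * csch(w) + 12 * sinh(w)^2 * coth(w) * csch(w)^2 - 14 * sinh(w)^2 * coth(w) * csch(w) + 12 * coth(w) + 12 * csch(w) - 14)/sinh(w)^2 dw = -(6*(cosh(w) + 1)^2 - 14*(cosh(w) + 1)*sinh(w))/sinh(w)^2 + C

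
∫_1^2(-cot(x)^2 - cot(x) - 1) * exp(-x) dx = -exp(-1)*cot(1) + exp(-2)*cot(2)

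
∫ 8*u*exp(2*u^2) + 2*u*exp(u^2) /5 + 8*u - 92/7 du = 4*u^2 - 92*u/7 + 2*exp(2*u^2) + exp(u^2)/5 + C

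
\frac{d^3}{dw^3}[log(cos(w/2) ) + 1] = -sin(w/2)/(4*cos(w/2)^3)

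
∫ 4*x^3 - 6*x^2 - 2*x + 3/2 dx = x^4 - 2*x^3 - x^2 + 3*x/2 + C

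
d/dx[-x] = -1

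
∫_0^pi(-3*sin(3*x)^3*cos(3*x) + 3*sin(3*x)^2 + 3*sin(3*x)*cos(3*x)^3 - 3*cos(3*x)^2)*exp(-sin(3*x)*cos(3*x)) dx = 0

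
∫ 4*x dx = 2*x^2 + C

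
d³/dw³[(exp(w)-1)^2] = 8*exp(2*w) - 2*exp(w)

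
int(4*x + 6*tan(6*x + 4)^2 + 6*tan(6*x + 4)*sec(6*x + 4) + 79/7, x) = 2*x^2 + 37*x/7 + tan(6*x + 4) + sec(6*x + 4) + C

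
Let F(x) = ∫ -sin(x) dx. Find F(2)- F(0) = -1 + cos(2)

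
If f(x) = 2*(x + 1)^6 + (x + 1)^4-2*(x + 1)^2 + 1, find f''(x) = 60*x^4 + 240*x^3 + 372*x^2 + 264*x + 68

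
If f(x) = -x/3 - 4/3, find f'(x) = -1/3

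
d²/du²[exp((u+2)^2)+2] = 4*u^2*exp(u^2 + 4*u + 4) + 16*u*exp(u^2 + 4*u + 4) + 18*exp(u^2 + 4*u + 4)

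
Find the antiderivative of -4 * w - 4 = -2*w^2 - 4*w + C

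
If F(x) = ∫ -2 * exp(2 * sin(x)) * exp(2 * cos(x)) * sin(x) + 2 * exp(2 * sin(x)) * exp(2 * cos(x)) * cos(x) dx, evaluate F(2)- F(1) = -exp(2*cos(1) + 2*sin(1)) + exp(2*cos(2) + 2*sin(2))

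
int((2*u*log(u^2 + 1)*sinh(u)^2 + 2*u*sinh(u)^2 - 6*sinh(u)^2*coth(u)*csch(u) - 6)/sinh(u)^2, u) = (u^2 + 1)*log(u^2 + 1) + 6*coth(u) + 6*csch(u) + C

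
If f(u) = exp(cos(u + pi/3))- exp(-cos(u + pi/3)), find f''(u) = (exp(2*cos(u + pi/3))*sin(u + pi/3)^2 - exp(2*cos(u + pi/3))*cos(u + pi/3) - sin(u + pi/3)^2 - cos(u + pi/3))*exp(-cos(u + pi/3))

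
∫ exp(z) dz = exp(z) + C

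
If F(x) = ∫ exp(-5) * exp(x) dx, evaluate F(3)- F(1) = -exp(-4) + exp(-2)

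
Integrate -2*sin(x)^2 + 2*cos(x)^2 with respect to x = sin(2*x) + C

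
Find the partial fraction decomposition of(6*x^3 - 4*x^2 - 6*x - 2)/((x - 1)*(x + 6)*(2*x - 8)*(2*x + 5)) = -423/(637*(2*x + 5)) + 703/(490*(x + 6)) + 1/(49*(x - 1)) + 49/(130*(x - 4))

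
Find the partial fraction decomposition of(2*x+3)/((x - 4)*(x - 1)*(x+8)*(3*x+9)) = 13/(1620*(x + 8)) - 1/(140*(x + 3)) - 5/(324*(x - 1)) + 11/(756*(x - 4))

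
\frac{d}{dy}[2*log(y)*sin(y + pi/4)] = 2*(y*log(y)*cos(y + pi/4) + sin(y + pi/4))/y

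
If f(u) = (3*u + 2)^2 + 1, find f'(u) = 18*u + 12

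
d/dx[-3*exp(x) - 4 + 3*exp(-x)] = (-3*exp(2*x) - 3)*exp(-x)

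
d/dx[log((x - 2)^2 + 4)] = (2*x - 4)/(x^2 - 4*x + 8)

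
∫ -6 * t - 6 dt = -3*t^2 - 6*t + C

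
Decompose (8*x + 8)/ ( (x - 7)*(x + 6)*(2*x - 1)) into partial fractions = -48/(169*(2*x - 1)) - 40/(169*(x + 6)) + 64/(169*(x - 7))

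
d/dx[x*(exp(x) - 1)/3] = x*exp(x)/3 + exp(x)/3 - 1/3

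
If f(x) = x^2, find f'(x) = 2*x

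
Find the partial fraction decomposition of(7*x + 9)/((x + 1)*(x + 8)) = 47/(7*(x + 8)) + 2/(7*(x + 1))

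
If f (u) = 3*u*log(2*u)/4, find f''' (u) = -3/(4*u^2)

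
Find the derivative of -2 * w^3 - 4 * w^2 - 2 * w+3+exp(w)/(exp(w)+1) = (-6*w^2*exp(2*w) - 12*w^2*exp(w) - 6*w^2 - 8*w*exp(2*w) - 16*w*exp(w) - 8*w - 2*exp(2*w) - 3*exp(w) - 2)/(exp(2*w) + 2*exp(w) + 1)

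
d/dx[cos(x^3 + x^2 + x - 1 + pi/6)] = -3*x^2*sin(x^3 + x^2 + x - 1 + pi/6) - 2*x*sin(x^3 + x^2 + x - 1 + pi/6) - sin(x^3 + x^2 + x - 1 + pi/6)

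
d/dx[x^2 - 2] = 2*x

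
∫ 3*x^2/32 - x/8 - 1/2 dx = x^3/32 - x^2/16 - x/2 + C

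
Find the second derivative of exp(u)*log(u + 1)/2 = (u^2*exp(u)*log(u + 1) + 2*u*exp(u)*log(u + 1) + 2*u*exp(u) + exp(u)*log(u + 1) + exp(u))/(2*u^2 + 4*u + 2)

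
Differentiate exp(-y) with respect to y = -exp(-y)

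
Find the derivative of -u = -1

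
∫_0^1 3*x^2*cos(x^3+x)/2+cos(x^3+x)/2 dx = sin(2)/2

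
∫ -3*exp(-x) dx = 3*exp(-x) + C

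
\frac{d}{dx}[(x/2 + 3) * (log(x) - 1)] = (x*log(x) + 6)/(2*x)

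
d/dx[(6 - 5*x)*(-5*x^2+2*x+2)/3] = 25*x^2 - 80*x/3 + 2/3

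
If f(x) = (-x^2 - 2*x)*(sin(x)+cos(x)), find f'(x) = x^2*sin(x) - x^2*cos(x) - 4*x*cos(x) - 2*sin(x) - 2*cos(x)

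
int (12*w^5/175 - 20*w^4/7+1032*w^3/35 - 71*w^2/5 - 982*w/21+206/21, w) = 2*w^6/175 - 4*w^5/7 + 258*w^4/35 - 71*w^3/15 - 491*w^2/21 + 206*w/21 + C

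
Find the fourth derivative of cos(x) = cos(x)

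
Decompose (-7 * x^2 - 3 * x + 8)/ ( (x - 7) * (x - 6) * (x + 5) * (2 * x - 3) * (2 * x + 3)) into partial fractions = 13/(5355*(2*x + 3)) - 49/(3861*(2*x - 3)) - 38/(3003*(x + 5)) + 262/(1485*(x - 6)) - 89/(561*(x - 7))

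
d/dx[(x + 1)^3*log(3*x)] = (3*x^3*log(x) + x^3 + 3*x^3*log(3) + 6*x^2*log(x) + 3*x^2 + 6*x^2*log(3) + 3*x*log(x) + 3*x + 3*x*log(3) + 1)/x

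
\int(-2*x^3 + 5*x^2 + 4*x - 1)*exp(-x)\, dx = (2*x^3 + x^2 - 2*x - 1)*exp(-x) + C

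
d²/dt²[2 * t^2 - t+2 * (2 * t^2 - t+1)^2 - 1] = 96*t^2 - 48*t + 24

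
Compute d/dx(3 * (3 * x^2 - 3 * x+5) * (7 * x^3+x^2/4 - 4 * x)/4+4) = 315*x^4/4 - 243*x^3/4 + 801*x^2/16 + 159*x/8 - 15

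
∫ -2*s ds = -s^2 + C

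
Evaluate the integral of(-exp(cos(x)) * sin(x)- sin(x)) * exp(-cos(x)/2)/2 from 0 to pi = -2*exp(1/2) + 2*exp(-1/2)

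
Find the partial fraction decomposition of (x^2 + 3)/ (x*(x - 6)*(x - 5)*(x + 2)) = -1/(16*(x + 2)) - 4/(5*(x - 5)) + 13/(16*(x - 6)) + 1/(20*x)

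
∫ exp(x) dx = exp(x) + C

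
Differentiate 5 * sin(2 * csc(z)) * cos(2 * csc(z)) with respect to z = -10*(cos(z - 4/sin(z)) + cos(z + 4/sin(z)))/(1 - cos(2*z))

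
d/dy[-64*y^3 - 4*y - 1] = -192*y^2 - 4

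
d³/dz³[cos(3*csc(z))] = 3*(-sin(3/sin(z)) - 9*cos(3/sin(z))/sin(z) + 15*sin(3/sin(z))/sin(z)^2 + 18*cos(3/sin(z))/sin(z)^3 - 9*sin(3/sin(z))/sin(z)^4)*cos(z)/sin(z)^2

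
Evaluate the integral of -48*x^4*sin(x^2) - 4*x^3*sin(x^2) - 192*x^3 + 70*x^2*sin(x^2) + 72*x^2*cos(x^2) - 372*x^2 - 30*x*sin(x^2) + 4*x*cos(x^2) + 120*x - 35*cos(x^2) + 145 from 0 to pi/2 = (-3 + 2*pi)*(-5 - pi + cos(pi^2/4))*(-5 + 5*pi/2 + 3*pi^2/2) + 60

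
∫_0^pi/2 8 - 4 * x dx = 8 - 2*(-2 + pi/2)^2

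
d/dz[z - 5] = 1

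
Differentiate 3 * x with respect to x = 3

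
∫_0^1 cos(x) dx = sin(1)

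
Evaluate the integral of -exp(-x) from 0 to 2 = -1 + exp(-2)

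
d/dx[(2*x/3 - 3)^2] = 8*x/9 - 4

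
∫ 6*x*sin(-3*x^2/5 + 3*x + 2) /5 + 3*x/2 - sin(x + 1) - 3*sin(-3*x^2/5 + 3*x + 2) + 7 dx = 3*x^2/4 + 7*x + cos(x + 1) + cos(-3*x^2/5 + 3*x + 2) + C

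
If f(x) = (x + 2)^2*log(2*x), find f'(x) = (2*x^2*log(x) + x^2 + 2*x^2*log(2) + 4*x*log(x) + 4*x*log(2) + 4*x + 4)/x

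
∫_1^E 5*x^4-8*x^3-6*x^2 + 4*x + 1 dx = (-2 + (-1 + E)^2)*(-E + exp(3))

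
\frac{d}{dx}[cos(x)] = -sin(x)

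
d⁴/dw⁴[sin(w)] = sin(w)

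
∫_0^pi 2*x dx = pi^2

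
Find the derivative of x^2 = 2*x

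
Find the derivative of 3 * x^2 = 6*x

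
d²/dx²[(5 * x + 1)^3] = 750*x + 150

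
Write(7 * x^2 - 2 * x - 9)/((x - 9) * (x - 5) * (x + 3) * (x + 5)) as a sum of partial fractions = -22/(35*(x + 5)) + 5/(16*(x + 3)) - 39/(80*(x - 5)) + 45/(56*(x - 9))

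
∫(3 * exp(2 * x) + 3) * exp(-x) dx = 6*sinh(x) + C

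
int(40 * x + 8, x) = 20*x^2 + 8*x + C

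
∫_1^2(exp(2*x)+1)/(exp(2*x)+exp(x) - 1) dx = -log(-exp(-1) + 1 + E) + log(-exp(-2) + 1 + exp(2))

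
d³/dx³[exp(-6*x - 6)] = -216*exp(-6*x - 6)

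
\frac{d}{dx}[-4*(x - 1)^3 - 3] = -12*x^2 + 24*x - 12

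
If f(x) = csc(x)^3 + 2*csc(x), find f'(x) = -(2 + 3/sin(x)^2)*cos(x)/sin(x)^2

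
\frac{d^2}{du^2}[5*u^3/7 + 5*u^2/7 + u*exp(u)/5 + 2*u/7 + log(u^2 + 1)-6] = (7*u^5*exp(u) + 150*u^5 + 14*u^4*exp(u) + 50*u^4 + 14*u^3*exp(u) + 300*u^3 + 28*u^2*exp(u) + 30*u^2 + 7*u*exp(u) + 150*u + 14*exp(u) + 120)/(35*u^4 + 70*u^2 + 35)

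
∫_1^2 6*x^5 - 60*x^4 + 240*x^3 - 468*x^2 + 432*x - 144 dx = 3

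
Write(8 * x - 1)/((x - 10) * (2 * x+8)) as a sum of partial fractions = 33/(28*(x + 4)) + 79/(28*(x - 10))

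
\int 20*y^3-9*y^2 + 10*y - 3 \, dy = 5*y^4 - 3*y^3 + 5*y^2 - 3*y + C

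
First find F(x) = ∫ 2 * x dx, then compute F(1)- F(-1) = 0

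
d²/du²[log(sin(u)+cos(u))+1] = -2/(sin(2*u) + 1)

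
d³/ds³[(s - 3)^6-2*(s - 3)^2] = 120*s^3 - 1080*s^2 + 3240*s - 3240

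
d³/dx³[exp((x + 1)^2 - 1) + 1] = 8*x^3*exp(x^2 + 2*x) + 24*x^2*exp(x^2 + 2*x) + 36*x*exp(x^2 + 2*x) + 20*exp(x^2 + 2*x)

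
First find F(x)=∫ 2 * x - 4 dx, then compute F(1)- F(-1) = -8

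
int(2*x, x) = x^2 + C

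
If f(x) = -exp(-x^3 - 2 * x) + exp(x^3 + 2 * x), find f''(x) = (9*x^4*exp(2*x^3 + 4*x) - 9*x^4 + 12*x^2*exp(2*x^3 + 4*x) - 12*x^2 + 6*x*exp(2*x^3 + 4*x) + 6*x + 4*exp(2*x^3 + 4*x) - 4)*exp(-x^3 - 2*x)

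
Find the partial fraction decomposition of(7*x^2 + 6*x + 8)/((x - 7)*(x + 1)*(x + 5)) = 51/(16*(x + 5)) - 9/(32*(x + 1)) + 131/(32*(x - 7))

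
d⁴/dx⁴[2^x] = 2^x*log(2)^4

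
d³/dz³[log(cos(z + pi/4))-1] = -2*sin(z + pi/4)/cos(z + pi/4)^3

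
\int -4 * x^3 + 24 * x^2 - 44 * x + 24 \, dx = -x^4 + 8*x^3 - 22*x^2 + 24*x + C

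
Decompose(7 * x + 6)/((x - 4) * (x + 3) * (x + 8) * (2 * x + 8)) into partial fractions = 5/(48*(x + 8)) - 11/(32*(x + 4)) + 3/(14*(x + 3)) + 17/(672*(x - 4))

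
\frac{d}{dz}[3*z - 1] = 3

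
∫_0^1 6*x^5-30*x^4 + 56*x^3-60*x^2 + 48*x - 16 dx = -3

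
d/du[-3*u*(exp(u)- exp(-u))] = (-3*u*exp(2*u) - 3*u - 3*exp(2*u) + 3)*exp(-u)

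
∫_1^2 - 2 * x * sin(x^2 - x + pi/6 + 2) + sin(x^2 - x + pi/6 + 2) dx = cos(pi/6 + 4) - cos(pi/6 + 2)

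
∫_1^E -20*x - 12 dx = (-4 + 5*E)*(-2*E - 4) + 6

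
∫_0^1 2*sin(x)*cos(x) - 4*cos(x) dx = -4 + (2 - sin(1))^2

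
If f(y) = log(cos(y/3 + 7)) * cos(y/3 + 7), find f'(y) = -(log(cos(y/3 + 7)) + 1)*sin(y/3 + 7)/3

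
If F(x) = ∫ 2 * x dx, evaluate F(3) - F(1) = 8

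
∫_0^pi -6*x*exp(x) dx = 2*(3 - 3*pi)*exp(pi) - 6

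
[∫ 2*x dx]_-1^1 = 0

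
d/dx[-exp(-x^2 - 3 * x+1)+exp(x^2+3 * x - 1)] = (2*x*exp(2*x^2 + 6*x - 2) + 2*x + 3*exp(2*x^2 + 6*x - 2) + 3)*exp(-x^2 - 3*x + 1)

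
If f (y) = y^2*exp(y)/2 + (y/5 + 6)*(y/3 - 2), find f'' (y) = y^2*exp(y)/2 + 2*y*exp(y) + exp(y) + 2/15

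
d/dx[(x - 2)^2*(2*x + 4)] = 6*x^2 - 8*x - 8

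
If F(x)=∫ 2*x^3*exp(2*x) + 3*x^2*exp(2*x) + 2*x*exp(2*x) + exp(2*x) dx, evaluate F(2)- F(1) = -2*exp(2) + 10*exp(4)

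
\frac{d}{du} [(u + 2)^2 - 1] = 2*u + 4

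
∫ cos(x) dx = sin(x) + C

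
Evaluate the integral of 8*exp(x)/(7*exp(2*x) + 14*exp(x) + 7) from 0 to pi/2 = -4/7 + 8*exp(pi/2)/(7*(1 + exp(pi/2)))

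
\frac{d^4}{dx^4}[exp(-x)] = exp(-x)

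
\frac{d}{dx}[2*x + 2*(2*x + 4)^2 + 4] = 16*x + 34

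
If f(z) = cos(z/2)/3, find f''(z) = -cos(z/2)/12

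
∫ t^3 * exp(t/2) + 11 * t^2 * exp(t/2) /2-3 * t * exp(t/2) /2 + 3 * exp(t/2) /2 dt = (2*t^3 - t^2 + t + 1)*exp(t/2) + C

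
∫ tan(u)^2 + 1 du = tan(u) + C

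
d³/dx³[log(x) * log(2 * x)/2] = (2*log(x) - 3 + log(2))/x^3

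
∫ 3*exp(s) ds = 3*exp(s) + C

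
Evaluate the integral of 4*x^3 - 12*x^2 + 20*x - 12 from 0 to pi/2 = -9 + ((-1 + pi/2)^2 + 2)^2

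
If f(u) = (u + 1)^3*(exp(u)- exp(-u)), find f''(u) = (u^3*exp(2*u) - u^3 + 9*u^2*exp(2*u) + 3*u^2 + 21*u*exp(2*u) + 3*u + 13*exp(2*u) - 1)*exp(-u)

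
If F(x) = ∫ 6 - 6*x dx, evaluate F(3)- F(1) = -12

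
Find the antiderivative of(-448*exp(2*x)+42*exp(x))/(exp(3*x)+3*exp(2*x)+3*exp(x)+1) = (42 - 203*exp(x))*exp(x)/(exp(2*x) + 2*exp(x) + 1) + C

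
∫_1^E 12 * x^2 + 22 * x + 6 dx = -21 + (3 + 4*E)*(2*E + exp(2))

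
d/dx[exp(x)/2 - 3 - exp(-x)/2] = (exp(2*x) + 1)*exp(-x)/2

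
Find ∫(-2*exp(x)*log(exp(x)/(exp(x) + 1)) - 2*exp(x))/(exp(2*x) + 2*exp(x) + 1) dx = 2*(-(x - log(exp(x) + 1))*exp(x) - exp(x) - 1)/(exp(x) + 1) + C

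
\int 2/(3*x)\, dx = 2*log(2*x)/3 + C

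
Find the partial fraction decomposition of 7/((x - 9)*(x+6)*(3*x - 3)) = 1/(45*(x + 6)) - 1/(24*(x - 1)) + 7/(360*(x - 9))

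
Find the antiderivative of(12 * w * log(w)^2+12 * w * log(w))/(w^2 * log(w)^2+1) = 6*log(w^2*log(w)^2 + 1) + C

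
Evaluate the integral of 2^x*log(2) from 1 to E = -2 + 2^E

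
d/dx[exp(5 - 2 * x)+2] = -2*exp(5 - 2*x)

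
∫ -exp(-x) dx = exp(-x) + C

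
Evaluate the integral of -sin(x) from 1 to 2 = -cos(1) + cos(2)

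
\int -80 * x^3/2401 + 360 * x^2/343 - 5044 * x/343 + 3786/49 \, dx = -20*x^4/2401 + 120*x^3/343 - 2522*x^2/343 + 3786*x/49 + C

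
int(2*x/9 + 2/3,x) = x^2/9 + 2*x/3 + C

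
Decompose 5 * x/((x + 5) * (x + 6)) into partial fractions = 30/(x + 6) - 25/(x + 5)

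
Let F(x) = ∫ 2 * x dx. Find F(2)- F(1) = 3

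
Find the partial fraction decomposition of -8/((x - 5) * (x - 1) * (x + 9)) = -2/(35*(x + 9)) + 1/(5*(x - 1)) - 1/(7*(x - 5))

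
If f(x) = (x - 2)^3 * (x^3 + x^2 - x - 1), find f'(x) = 6*x^5 - 25*x^4 + 20*x^3 + 27*x^2 - 28*x - 4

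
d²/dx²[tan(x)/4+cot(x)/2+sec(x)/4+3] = tan(x)^3/2 + tan(x)^2*sec(x)/2 + tan(x)/2 + cot(x)^3 + cot(x) + sec(x)/4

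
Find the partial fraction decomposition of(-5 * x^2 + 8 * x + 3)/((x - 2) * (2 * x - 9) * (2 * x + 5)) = -193/(252*(2*x + 5)) - 249/(140*(2*x - 9)) + 1/(45*(x - 2))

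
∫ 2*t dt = t^2 + C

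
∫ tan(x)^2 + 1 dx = tan(x) + C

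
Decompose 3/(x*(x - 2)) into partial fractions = 3/(2*(x - 2)) - 3/(2*x)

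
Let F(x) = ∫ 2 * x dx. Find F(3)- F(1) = 8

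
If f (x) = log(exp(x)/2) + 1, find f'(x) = 1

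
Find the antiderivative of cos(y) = sin(y) + C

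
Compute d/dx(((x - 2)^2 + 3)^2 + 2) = 4*x^3 - 24*x^2 + 60*x - 56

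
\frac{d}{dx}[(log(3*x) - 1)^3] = (3*log(x)^2 - 6*log(x) + 6*log(3)*log(x) - 6*log(3) + 3 + 3*log(3)^2)/x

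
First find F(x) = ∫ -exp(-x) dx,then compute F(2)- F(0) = -1 + exp(-2)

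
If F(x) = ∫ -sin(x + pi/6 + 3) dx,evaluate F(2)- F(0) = cos(pi/6 + 5) - cos(pi/6 + 3)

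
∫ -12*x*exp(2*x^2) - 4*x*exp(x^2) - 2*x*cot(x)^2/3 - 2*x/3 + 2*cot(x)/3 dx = 2*x*cot(x)/3 - 3*exp(2*x^2) - 2*exp(x^2) + C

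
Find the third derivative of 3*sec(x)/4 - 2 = 3*(-1 + 6/cos(x)^2)*sin(x)/(4*cos(x)^2)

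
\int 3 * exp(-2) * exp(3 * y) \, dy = exp(3*y - 2) + C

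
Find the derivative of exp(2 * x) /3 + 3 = 2*exp(2*x)/3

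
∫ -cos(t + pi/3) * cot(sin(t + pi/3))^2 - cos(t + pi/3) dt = cot(sin(t + pi/3)) + C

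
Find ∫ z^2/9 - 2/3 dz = z^3/27 - 2*z/3 + C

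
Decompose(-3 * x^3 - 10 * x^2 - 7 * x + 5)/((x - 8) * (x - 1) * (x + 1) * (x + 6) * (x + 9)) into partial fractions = 17/(48*(x + 9)) - 67/(294*(x + 6)) + 1/(144*(x + 1)) + 3/(196*(x - 1)) - 131/(882*(x - 8))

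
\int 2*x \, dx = x^2 + C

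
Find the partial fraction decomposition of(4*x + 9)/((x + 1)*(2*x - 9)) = 54/(11*(2*x - 9)) - 5/(11*(x + 1))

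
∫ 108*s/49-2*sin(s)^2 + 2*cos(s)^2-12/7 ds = 54*s^2/49 - 12*s/7 + sin(2*s) + C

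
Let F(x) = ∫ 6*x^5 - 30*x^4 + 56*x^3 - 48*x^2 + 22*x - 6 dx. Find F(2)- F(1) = 2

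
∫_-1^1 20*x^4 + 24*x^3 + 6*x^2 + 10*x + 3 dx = 18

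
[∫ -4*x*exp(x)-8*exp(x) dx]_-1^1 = -8*E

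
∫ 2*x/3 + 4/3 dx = x^2/3 + 4*x/3 + C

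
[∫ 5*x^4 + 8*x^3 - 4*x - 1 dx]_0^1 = 0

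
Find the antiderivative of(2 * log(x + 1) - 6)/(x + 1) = (log(x + 1) - 3)^2 + C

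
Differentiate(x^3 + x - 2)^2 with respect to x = 6*x^5 + 8*x^3 - 12*x^2 + 2*x - 4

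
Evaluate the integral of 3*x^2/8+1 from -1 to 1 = 9/4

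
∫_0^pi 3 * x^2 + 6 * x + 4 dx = -1 + pi + (1 + pi)^3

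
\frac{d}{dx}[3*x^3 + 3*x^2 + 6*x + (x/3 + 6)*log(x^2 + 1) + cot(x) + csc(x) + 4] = (27*x^4 + 18*x^3 + x^2*log(x^2 + 1) - 3*x^2*cot(x)^2 - 3*x^2*cot(x)*csc(x) + 44*x^2 + 54*x + log(x^2 + 1) - 3*cot(x)^2 - 3*cot(x)*csc(x) + 15)/(3*x^2 + 3)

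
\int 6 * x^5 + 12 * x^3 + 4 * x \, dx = x^6 + 3*x^4 + 2*x^2 + C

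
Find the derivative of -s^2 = -2*s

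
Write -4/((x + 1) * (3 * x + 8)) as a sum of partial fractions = 12/(5*(3*x + 8)) - 4/(5*(x + 1))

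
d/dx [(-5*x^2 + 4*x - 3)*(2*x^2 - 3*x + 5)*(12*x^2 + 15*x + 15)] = -720*x^5 + 630*x^4 - 1284*x^3 + 144*x^2 - 780*x + 210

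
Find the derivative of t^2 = 2*t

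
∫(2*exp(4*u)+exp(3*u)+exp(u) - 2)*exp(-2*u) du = ((exp(2*u) - 1)^2 + exp(3*u) - exp(u))*exp(-2*u) + C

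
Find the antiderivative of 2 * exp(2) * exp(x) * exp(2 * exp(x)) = exp(2*exp(x) + 2) + C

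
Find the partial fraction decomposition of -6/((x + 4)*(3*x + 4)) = -9/(4*(3*x + 4)) + 3/(4*(x + 4))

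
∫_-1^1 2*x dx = 0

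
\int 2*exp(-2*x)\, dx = -exp(-2*x) + C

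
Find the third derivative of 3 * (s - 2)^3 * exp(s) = 3*s^3*exp(s) + 9*s^2*exp(s) - 18*s*exp(s) - 6*exp(s)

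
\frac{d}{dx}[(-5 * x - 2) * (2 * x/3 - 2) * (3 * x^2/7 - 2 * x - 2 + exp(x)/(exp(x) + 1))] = (-120*x^3*exp(2*x) - 240*x^3*exp(x) - 120*x^3 + 654*x^2*exp(2*x) + 1238*x^2*exp(x) + 654*x^2 - 516*x*exp(2*x) - 710*x*exp(x) - 376*x - 350*exp(2*x) - 798*exp(x) - 532)/(21*exp(2*x) + 42*exp(x) + 21)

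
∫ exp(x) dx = exp(x) + C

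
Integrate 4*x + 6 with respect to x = 2*x^2 + 6*x + C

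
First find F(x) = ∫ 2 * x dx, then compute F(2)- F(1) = 3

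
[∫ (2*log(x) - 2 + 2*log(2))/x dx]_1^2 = -(-1 + log(2))^2 + (-1 + log(4))^2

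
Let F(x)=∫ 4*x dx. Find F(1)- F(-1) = 0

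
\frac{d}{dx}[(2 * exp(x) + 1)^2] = 8*exp(2*x) + 4*exp(x)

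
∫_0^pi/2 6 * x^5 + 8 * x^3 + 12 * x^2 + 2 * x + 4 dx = -4 + (pi/2 + 2 + pi^3/8)^2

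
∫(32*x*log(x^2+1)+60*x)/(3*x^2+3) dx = 2*(4*log(x^2 + 1) + 15)*log(x^2 + 1)/3 + C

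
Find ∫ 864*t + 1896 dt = 432*t^2 + 1896*t + C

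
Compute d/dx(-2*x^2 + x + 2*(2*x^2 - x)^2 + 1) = 32*x^3 - 24*x^2 + 1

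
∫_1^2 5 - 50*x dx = -70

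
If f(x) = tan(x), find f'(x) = cos(x)^(-2)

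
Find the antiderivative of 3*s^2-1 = s^3 - s + C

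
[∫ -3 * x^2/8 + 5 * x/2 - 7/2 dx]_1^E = -13/8 - (-2 + E/2)^2 - (-2 + E/2)^3 + E/2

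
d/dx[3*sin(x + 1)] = 3*cos(x + 1)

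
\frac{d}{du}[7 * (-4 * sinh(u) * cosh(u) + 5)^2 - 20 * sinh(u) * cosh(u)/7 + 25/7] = 56*sinh(4*u) - 1980*cosh(2*u)/7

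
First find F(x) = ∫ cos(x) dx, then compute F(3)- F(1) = -sin(1) + sin(3)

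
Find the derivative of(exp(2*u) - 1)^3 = 6*exp(6*u) - 12*exp(4*u) + 6*exp(2*u)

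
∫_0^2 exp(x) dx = -1 + exp(2)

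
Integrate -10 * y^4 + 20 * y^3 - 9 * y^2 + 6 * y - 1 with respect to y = -2*y^5 + 5*y^4 - 3*y^3 + 3*y^2 - y + C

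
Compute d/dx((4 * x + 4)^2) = 32*x + 32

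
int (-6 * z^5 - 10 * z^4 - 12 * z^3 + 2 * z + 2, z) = -z^6 - 2*z^5 - 3*z^4 + z^2 + 2*z + C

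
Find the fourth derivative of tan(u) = 24*tan(u)^5 + 40*tan(u)^3 + 16*tan(u)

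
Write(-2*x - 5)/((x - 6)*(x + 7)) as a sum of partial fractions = -9/(13*(x + 7)) - 17/(13*(x - 6))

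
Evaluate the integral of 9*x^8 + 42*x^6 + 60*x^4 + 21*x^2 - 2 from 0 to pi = -pi^3 - 2*pi + (2*pi + pi^3)^3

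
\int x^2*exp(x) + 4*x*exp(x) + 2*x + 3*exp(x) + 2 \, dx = (x + 1)^2*(exp(x) + 1) + C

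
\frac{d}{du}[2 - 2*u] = -2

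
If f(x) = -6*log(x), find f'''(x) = -12/x^3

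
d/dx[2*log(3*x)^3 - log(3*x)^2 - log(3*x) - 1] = (6*log(x)^2 - 2*log(x) + 12*log(3)*log(x) - 2*log(3) - 1 + 6*log(3)^2)/x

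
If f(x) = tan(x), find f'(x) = cos(x)^(-2)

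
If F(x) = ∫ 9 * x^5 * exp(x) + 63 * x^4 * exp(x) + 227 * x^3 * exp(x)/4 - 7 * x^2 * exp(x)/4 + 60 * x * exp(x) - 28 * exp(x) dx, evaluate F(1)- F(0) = 111*E/4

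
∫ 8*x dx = 4*x^2 + C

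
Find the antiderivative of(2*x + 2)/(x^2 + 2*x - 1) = log(2*x^2 + 4*x - 2) + C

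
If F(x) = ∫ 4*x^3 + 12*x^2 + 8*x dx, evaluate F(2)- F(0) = 64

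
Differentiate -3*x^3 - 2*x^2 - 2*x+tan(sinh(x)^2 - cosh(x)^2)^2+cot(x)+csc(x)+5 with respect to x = -9*x^2 - 4*x - cot(x)^2 - cot(x)*csc(x) - 3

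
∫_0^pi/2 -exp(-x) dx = -1 + exp(-pi/2)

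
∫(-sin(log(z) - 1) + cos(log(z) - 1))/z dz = sqrt(2)*cos(-log(z) + pi/4 + 1) + C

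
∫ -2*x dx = -x^2 + C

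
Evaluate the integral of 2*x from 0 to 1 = 1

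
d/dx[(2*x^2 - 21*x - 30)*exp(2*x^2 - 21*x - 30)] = (8*x^3 - 126*x^2 + 325*x + 609)*exp(2*x^2 - 21*x - 30)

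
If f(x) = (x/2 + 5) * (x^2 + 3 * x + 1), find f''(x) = 3*x + 13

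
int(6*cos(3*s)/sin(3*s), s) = 2*log(sin(3*s)) + C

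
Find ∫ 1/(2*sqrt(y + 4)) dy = sqrt(y + 4) + C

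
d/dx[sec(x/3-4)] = tan(x/3 - 4)*sec(x/3 - 4)/3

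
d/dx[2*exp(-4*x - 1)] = -8*exp(-4*x - 1)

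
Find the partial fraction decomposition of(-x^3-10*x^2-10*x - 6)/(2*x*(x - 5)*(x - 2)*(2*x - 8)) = -37/(24*(x - 2)) + 135/(16*(x - 4)) - 431/(60*(x - 5)) + 3/(80*x)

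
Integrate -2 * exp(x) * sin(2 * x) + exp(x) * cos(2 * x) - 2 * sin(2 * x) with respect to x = (exp(x) + 1)*cos(2*x) + C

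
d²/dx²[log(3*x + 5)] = -9/(9*x^2 + 30*x + 25)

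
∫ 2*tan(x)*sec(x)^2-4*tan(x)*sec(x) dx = (sec(x) - 2)^2 + C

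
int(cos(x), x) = sin(x) + C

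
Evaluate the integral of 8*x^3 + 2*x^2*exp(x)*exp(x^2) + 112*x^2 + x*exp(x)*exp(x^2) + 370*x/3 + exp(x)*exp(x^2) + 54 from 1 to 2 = -exp(2) + 1591/3 + 2*exp(6)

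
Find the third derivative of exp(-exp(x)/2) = (-exp(3*x) + 6*exp(2*x) - 4*exp(x))*exp(-exp(x)/2)/8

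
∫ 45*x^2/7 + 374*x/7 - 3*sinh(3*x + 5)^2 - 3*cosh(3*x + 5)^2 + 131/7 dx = (3*x + 35)*(5*x^2 + 4*x - 3)/7 - sinh(6*x + 10)/2 + C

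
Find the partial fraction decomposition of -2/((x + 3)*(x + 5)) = 1/(x + 5) - 1/(x + 3)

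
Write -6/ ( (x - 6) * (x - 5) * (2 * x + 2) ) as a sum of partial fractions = -1/(14*(x + 1)) + 1/(2*(x - 5)) - 3/(7*(x - 6))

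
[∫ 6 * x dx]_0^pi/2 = 3*pi^2/4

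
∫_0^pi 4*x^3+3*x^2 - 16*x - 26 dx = (2 + (2 + pi)^2)*(-3*pi - 2 + pi^2) + 12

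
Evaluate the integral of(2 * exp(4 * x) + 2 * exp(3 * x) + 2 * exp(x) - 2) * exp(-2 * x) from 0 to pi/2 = -1 + (-exp(-pi/2) + 1 + exp(pi/2))^2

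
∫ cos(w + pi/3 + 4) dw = sin(w + pi/3 + 4) + C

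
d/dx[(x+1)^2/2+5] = x + 1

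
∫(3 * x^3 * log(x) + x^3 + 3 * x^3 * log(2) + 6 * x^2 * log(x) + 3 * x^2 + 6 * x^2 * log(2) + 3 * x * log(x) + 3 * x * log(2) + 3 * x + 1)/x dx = (x + 1)^3*log(2*x) + C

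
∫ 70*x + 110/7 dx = 35*x^2 + 110*x/7 + C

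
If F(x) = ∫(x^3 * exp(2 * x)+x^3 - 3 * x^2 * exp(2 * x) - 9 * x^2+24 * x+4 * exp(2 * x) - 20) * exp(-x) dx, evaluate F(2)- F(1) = E - exp(-1)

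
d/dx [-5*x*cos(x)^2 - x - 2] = 5*x*sin(2*x) - 5*cos(x)^2 - 1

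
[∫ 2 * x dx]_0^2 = 4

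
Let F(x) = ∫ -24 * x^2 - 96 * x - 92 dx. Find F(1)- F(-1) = -200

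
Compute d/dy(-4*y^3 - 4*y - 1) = -12*y^2 - 4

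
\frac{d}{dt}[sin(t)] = cos(t)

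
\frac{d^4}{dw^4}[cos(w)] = cos(w)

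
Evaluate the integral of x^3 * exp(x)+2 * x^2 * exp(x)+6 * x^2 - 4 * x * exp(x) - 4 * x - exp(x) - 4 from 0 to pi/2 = (2 + exp(pi/2))*(-pi - pi^2/4 + 1 + pi^3/8) - 3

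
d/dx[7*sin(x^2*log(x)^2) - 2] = 14*x*(log(x) + 1)*log(x)*cos(x^2*log(x)^2)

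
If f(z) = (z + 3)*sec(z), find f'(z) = z*tan(z)*sec(z) + 3*tan(z)*sec(z) + sec(z)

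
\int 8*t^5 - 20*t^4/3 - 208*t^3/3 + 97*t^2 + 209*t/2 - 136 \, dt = 4*t^6/3 - 4*t^5/3 - 52*t^4/3 + 97*t^3/3 + 209*t^2/4 - 136*t + C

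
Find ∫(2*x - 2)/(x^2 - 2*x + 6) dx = log((x - 1)^2 + 5) + C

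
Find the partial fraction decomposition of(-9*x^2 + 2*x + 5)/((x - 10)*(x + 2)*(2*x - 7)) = 393/(143*(2*x - 7)) - 35/(132*(x + 2)) - 875/(156*(x - 10))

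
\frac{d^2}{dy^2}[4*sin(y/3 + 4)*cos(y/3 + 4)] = -8*sin(2*y/3 + 8)/9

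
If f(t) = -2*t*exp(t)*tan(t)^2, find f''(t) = 2*(-6*t*(-1 + cos(t)^(-2))^2 - 4*t*sin(t)/cos(t)^3 + 7*t - 9*t/cos(t)^2 - 4*sin(t)/cos(t)^3 + 2 - 2/cos(t)^2)*exp(t)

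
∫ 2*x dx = x^2 + C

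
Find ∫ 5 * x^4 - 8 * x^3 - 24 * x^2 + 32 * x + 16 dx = x^5 - 2*x^4 - 8*x^3 + 16*x^2 + 16*x + C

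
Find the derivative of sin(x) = cos(x)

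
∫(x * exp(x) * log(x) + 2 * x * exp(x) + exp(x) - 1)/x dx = (exp(x) - 1)*(log(x) + 2) + C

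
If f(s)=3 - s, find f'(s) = -1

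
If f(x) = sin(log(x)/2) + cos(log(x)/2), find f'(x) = sqrt(2)*cos(log(x)/2 + pi/4)/(2*x)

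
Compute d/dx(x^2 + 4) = 2*x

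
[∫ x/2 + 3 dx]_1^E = -49/4 + (E/2 + 3)^2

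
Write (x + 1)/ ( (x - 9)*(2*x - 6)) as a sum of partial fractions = -1/(3*(x - 3)) + 5/(6*(x - 9))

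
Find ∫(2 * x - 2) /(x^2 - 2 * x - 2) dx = log(-3*x^2 + 6*x + 6) + C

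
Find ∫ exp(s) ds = exp(s) + C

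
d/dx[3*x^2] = 6*x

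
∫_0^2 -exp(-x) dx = -1 + exp(-2)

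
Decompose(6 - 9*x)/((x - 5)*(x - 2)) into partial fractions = 4/(x - 2) - 13/(x - 5)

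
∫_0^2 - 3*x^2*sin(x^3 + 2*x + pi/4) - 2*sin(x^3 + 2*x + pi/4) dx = -sqrt(2)/2 + cos(pi/4 + 12)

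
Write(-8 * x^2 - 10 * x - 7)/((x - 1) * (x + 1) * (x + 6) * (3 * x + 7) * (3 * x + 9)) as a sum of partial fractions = -147/(176*(3*x + 7)) - 47/(693*(x + 6)) + 49/(144*(x + 3)) + 1/(48*(x + 1)) - 5/(336*(x - 1))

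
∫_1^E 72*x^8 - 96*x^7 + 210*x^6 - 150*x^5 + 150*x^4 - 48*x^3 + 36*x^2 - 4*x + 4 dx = -33 - 2*exp(2) + 4*E + 4*exp(3) + (-exp(2) + 2*E + 2*exp(3))^3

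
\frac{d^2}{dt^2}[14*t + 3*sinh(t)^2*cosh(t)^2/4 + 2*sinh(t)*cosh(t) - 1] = 3*(cosh(2*t) - 1)^2 + 4*sinh(2*t) + 6*cosh(2*t) - 9/2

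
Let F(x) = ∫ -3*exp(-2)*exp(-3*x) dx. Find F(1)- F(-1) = -E + exp(-5)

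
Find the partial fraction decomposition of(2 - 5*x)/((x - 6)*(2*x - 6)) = 13/(6*(x - 3)) - 14/(3*(x - 6))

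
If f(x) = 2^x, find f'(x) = 2^x*log(2)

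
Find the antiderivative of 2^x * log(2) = 2^x + C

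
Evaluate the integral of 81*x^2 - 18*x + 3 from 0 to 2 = 186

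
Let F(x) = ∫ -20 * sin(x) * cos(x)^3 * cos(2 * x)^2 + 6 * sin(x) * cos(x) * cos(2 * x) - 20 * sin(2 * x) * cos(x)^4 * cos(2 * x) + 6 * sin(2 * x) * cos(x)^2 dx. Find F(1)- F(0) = -2 + 5*cos(1)^4*cos(2)^2 - 3*cos(1)^2*cos(2)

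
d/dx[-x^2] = -2*x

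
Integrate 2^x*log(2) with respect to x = 2^x + C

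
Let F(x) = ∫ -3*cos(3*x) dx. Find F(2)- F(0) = -sin(6)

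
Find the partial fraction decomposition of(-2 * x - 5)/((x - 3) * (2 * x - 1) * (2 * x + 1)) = -4/(7*(2*x + 1)) + 6/(5*(2*x - 1)) - 11/(35*(x - 3))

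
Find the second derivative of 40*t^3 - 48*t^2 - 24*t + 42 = 240*t - 96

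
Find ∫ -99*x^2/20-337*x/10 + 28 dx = -33*x^3/20 - 337*x^2/20 + 28*x + C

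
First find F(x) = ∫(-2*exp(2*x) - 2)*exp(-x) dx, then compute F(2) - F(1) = -2*exp(2) - 2*exp(-1) + 2*exp(-2) + 2*E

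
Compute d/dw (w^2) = 2*w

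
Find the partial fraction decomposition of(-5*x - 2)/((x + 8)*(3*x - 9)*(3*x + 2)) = -2/(121*(3*x + 2)) + 19/(363*(x + 8)) - 17/(363*(x - 3))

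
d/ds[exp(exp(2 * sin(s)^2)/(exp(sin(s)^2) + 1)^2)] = 4*exp(2*sin(s)^2 + exp(2*sin(s)^2)/(exp(sin(s)^2) + 1)^2)*sin(s)*cos(s)/(exp(sin(s)^2) + 1)^3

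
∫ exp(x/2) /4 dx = exp(x/2)/2 + C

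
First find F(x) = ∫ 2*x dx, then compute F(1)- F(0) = 1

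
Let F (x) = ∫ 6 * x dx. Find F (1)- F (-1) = 0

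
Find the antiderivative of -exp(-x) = exp(-x) + C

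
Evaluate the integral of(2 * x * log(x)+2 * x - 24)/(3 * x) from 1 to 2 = -20*log(2)/3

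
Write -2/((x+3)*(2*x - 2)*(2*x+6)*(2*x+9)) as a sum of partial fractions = 4/(99*(2*x + 9)) - 5/(288*(x + 3)) + 1/(24*(x + 3)^2) - 1/(352*(x - 1))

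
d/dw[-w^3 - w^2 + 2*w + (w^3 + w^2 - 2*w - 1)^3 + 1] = 9*w^8 + 24*w^7 - 21*w^6 - 84*w^5 + 84*w^3 + 18*w^2 - 20*w - 4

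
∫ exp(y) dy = exp(y) + C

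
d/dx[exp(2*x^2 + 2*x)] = 4*x*exp(2*x^2 + 2*x) + 2*exp(2*x^2 + 2*x)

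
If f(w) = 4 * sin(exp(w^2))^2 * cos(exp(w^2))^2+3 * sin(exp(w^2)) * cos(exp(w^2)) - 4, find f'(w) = 2*w*(2*sin(4*exp(w^2)) + 3*cos(2*exp(w^2)))*exp(w^2)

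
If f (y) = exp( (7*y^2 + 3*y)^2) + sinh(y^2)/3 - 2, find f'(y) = 196*y^3*exp(49*y^4 + 42*y^3 + 9*y^2) + 126*y^2*exp(49*y^4 + 42*y^3 + 9*y^2) + 18*y*exp(49*y^4 + 42*y^3 + 9*y^2) + 2*y*cosh(y^2)/3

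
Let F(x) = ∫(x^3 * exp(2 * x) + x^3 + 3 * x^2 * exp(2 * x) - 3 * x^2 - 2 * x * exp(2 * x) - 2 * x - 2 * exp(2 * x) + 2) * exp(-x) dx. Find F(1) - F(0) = -E + exp(-1)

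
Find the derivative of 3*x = 3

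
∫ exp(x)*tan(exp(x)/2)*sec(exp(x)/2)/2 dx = sec(exp(x)/2) + C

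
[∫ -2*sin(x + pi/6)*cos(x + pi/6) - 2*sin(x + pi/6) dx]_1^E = -(cos(pi/6 + 1) + 1)^2 + (cos(pi/6 + E) + 1)^2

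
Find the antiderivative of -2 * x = -x^2 + C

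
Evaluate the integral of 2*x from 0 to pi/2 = pi^2/4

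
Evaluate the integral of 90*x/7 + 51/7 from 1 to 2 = 186/7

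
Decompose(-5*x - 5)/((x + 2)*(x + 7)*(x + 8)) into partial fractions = 35/(6*(x + 8)) - 6/(x + 7) + 1/(6*(x + 2))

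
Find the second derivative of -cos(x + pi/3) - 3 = cos(x + pi/3)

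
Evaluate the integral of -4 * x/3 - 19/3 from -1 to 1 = -38/3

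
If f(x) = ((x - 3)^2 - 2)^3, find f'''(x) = 120*x^3 - 1080*x^2 + 3096*x - 2808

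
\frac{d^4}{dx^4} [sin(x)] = sin(x)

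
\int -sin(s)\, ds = cos(s) + C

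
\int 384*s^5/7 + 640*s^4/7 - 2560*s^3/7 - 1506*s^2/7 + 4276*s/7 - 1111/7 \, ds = 64*s^6/7 + 128*s^5/7 - 640*s^4/7 - 502*s^3/7 + 2138*s^2/7 - 1111*s/7 + C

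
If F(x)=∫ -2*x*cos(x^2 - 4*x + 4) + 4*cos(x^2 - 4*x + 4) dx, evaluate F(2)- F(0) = sin(4)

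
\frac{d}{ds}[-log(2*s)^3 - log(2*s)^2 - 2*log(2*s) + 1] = (-3*log(s)^2 - 6*log(2)*log(s) - 2*log(s) - 2 - 3*log(2)^2 - 2*log(2))/s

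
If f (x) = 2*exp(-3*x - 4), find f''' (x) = -54*exp(-3*x - 4)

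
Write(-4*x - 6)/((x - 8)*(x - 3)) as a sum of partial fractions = 18/(5*(x - 3)) - 38/(5*(x - 8))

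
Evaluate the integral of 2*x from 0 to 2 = 4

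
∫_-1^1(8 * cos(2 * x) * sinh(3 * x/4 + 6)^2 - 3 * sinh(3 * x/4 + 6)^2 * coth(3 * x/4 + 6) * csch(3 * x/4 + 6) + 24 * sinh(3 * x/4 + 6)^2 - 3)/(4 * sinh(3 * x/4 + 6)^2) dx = -coth(21/4) - csch(21/4) + csch(27/4) + coth(27/4) + 2*sin(2) + 12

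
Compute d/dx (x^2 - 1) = 2*x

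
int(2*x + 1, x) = x^2 + x + C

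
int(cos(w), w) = sin(w) + C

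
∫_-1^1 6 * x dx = 0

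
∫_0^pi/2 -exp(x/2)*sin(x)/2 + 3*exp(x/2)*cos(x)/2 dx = -1 + exp(pi/4)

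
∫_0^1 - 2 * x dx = -1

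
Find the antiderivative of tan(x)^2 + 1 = tan(x) + C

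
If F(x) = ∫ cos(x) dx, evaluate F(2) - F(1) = -sin(1) + sin(2)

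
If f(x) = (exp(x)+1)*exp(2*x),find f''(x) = 9*exp(3*x) + 4*exp(2*x)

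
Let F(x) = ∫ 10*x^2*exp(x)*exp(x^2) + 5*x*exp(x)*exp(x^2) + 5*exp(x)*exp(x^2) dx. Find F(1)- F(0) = 5*exp(2)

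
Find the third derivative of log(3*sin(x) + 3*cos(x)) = 2*cos(x + pi/4)/sin(x + pi/4)^3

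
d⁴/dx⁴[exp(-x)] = exp(-x)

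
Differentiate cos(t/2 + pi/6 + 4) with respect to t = -sin(t/2 + pi/6 + 4)/2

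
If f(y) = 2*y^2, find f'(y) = 4*y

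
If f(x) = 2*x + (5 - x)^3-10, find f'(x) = -3*x^2 + 30*x - 73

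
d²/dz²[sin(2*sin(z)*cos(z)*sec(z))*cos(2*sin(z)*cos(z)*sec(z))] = -4*(1 - cos(2*sin(z)))^2*sin(z) + 6*sin(z) - 4*sin(z - 2*sin(z)) - 4*sin(z + 2*sin(z)) + 2*sin(2*z - 4*sin(z)) - 2*sin(2*z + 4*sin(z)) - 4*sin(4*sin(z))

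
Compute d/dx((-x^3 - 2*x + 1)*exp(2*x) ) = -2*x^3*exp(2*x) - 3*x^2*exp(2*x) - 4*x*exp(2*x)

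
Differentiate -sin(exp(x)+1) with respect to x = -exp(x)*cos(exp(x) + 1)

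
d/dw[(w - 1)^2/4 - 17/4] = w/2 - 1/2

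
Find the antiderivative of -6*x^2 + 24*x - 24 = -2*x^3 + 12*x^2 - 24*x + C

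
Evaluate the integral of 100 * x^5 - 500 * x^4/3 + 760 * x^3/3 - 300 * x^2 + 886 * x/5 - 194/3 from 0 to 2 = 2192/5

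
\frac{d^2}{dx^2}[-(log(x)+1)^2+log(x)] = (2*log(x) - 1)/x^2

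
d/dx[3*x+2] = 3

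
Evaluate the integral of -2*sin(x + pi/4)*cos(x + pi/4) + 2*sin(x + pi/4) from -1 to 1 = -sin(2) + 2*sqrt(2)*sin(1)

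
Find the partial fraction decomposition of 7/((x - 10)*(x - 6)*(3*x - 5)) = 63/(325*(3*x - 5)) - 7/(52*(x - 6)) + 7/(100*(x - 10))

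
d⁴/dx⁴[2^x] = 2^x*log(2)^4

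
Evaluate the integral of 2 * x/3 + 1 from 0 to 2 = 10/3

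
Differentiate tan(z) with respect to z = cos(z)^(-2)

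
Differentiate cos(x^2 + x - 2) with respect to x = -(2*x + 1)*sin(x^2 + x - 2)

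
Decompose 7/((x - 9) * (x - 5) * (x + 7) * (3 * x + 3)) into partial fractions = -7/(3456*(x + 7)) + 7/(1080*(x + 1)) - 7/(864*(x - 5)) + 7/(1920*(x - 9))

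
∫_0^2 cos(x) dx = sin(2)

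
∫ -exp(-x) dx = exp(-x) + C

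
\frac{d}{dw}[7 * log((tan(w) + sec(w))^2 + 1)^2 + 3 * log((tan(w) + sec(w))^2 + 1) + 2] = 2*(1/2 - sin(w)/2)*(sin(w) + 1)^2*(14*log((sin(w) + 1)/cos(w)^2) + 3 + 14*log(2))/cos(w)^3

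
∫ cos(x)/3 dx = sin(x)/3 + C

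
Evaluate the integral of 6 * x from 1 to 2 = 9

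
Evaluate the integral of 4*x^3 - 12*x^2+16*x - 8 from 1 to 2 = 3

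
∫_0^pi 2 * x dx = pi^2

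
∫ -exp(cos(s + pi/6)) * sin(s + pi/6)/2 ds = exp(cos(s + pi/6))/2 + C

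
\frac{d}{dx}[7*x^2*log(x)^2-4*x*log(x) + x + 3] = 14*x*log(x)^2 + 14*x*log(x) - 4*log(x) - 3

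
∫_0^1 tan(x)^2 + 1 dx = tan(1)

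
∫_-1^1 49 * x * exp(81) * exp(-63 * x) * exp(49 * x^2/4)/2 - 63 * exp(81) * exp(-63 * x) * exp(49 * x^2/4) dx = -exp(625/4) + exp(121/4)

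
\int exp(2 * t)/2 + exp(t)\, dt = (exp(t) + 2)^2/4 + C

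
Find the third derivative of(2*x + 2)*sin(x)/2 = -x*cos(x) - 3*sin(x) - cos(x)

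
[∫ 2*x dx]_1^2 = 3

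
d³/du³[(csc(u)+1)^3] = 3*(1 + 8/sin(u) + 3/sin(u)^2 - 24/sin(u)^3 - 20/sin(u)^4)*cos(u)/sin(u)^2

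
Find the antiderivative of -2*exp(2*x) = -exp(2*x) + C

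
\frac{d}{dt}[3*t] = 3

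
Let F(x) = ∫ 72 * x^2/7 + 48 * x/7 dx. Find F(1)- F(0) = 48/7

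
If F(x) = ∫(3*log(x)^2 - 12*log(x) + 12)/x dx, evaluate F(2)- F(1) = (-2 + log(2))^3 + 8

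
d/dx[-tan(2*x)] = -2/cos(2*x)^2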